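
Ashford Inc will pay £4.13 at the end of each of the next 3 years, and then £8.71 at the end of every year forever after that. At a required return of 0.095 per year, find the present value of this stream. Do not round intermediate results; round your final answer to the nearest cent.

PV of 3-year annuity: £4.13 × [1 − (1+0.095)^−3] / 0.095 = 10.36179
Perpetuity value at year 3: £8.71 / 0.095 = 91.68421
PV of perpetuity: 91.68421 / (1+0.095)^3 = 69.83163
Total PV = 10.36179 + 69.83163 = 80.19342

£80.19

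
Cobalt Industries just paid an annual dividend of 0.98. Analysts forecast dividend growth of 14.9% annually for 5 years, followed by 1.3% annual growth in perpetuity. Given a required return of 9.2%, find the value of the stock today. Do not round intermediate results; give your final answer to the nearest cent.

21.93

D_1 = 1.12602
D_2 = 1.29380
D_3 = 1.48657
D_4 = 1.70807
D_5 = 1.96257
Terminal value at year 5: TV = D_5×(1+g_2)/(r−g_2) = 1.98809/0.079 = 25.16567
P_0 = D_1/(1+r)^1 + D_2/(1+r)^2 + D_3/(1+r)^3 + D_4/(1+r)^4 + D_5/(1+r)^5 + TV/(1+r)^5
    = 1.03115 + 1.08498 + 1.14161 + 1.20120 + 1.26390 + 16.20673 = 21.92957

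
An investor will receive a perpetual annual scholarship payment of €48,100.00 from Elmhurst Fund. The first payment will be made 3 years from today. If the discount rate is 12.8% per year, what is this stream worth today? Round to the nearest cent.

€295336.35

Value at end of year 2: C / r = €48,100.00 / 0.128 = €375,781.2500
Discount to today: PV = €375,781.2500 / (1 + 0.128)^2 = €375,781.2500 / 1.272384 = €295,336.35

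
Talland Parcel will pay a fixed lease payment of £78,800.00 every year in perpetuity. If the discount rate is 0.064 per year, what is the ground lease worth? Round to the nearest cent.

Level perpetuity: PV = C / r = £78,800.00 / 0.064 = £1,231,250.00

£1231250.00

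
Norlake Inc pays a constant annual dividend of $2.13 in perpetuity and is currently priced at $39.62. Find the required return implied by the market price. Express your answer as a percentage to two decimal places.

P = C/r ⇒ r = C/P = $2.13/$39.62 = 0.053761

5.38%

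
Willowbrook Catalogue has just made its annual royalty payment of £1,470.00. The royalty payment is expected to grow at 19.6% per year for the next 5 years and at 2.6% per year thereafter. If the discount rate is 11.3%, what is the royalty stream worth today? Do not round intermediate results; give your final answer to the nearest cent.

£34005.77

D_1 = 1758.12000
D_2 = 2102.71152
D_3 = 2514.84298
D_4 = 3007.75220
D_5 = 3597.27163
Terminal value at year 5: TV = D_5×(1+g_2)/(r−g_2) = 3690.80070/0.087 = 42422.99650
P_0 = D_1/(1+r)^1 + D_2/(1+r)^2 + D_3/(1+r)^3 + D_4/(1+r)^4 + D_5/(1+r)^5 + TV/(1+r)^5
    = 1579.62264 + 1697.42020 + 1824.00230 + 1960.02403 + 2106.18934 + 24838.50882 = 34005.76733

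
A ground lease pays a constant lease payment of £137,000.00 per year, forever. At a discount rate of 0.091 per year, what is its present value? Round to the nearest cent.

£1505494.51

Level perpetuity: PV = C / r = £137,000.00 / 0.091 = £1,505,494.51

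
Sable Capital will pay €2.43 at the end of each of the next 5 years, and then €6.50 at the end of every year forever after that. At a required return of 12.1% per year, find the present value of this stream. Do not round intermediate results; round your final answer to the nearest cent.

PV of 5-year annuity: €2.43 × [1 − (1+0.121)^−5] / 0.121 = 8.73795
Perpetuity value at year 5: €6.50 / 0.121 = 53.71901
PV of perpetuity: 53.71901 / (1+0.121)^5 = 30.34589
Total PV = 8.73795 + 30.34589 = 39.08384

€39.08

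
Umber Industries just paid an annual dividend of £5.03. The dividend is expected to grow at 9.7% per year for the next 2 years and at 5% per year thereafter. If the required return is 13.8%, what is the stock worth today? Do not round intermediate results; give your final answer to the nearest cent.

D_1 = 5.51791
D_2 = 6.05315
Terminal value at year 2: TV = D_2×(1+g_2)/(r−g_2) = 6.35580/0.088 = 72.22505
P_0 = D_1/(1+r)^1 + D_2/(1+r)^2 + TV/(1+r)^2
    = 4.84878 + 4.67409 + 55.77035 = 65.29321

£65.29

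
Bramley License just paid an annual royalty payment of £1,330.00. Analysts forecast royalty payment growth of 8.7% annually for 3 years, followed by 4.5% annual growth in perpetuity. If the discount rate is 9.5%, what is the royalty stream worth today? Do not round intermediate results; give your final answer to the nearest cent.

£31124.17

D_1 = 1445.71000
D_2 = 1571.48677
D_3 = 1708.20612
Terminal value at year 3: TV = D_3×(1+g_2)/(r−g_2) = 1785.07539/0.05 = 35701.50789
P_0 = D_1/(1+r)^1 + D_2/(1+r)^2 + D_3/(1+r)^3 + TV/(1+r)^3
    = 1320.28311 + 1310.63720 + 1301.06177 + 27192.19098 = 31124.17306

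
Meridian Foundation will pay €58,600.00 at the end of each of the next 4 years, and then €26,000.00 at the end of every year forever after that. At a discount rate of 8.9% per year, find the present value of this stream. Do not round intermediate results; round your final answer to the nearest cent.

€397981.94

PV of 4-year annuity: €58,600.00 × [1 − (1+0.089)^−4] / 0.089 = 190265.04112
Perpetuity value at year 4: €26,000.00 / 0.089 = 292134.83146
PV of perpetuity: 292134.83146 / (1+0.089)^4 = 207716.89513
Total PV = 190265.04112 + 207716.89513 = 397981.93625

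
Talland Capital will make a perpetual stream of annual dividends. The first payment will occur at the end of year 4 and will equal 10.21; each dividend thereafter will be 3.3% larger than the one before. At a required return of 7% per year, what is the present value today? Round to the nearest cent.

225.25

Value at end of year 3: C₁ / (r − g) = 10.21 / (0.07 − 0.033) = 275.9459
Discount to today: PV = 275.9459 / (1 + 0.07)^3 = 275.9459 / 1.225043 = 225.25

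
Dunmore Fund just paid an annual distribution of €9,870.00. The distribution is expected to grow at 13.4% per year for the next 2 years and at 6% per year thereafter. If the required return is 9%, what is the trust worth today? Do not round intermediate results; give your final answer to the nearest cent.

D_1 = 11192.58000
D_2 = 12692.38572
Terminal value at year 2: TV = D_2×(1+g_2)/(r−g_2) = 13453.92886/0.03 = 448464.29544
P_0 = D_1/(1+r)^1 + D_2/(1+r)^2 + TV/(1+r)^2
    = 10268.42202 + 10682.92713 + 377463.42517 = 398414.77431

€398414.77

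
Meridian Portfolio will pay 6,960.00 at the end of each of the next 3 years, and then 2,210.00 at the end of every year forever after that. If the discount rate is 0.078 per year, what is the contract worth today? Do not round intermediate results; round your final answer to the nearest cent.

40618.85

PV of 3-year annuity: 6,960.00 × [1 − (1+0.078)^−3] / 0.078 = 18001.52204
Perpetuity value at year 3: 2,210.00 / 0.078 = 28333.33333
PV of perpetuity: 28333.33333 / (1+0.078)^3 = 22617.33280
Total PV = 18001.52204 + 22617.33280 = 40618.85484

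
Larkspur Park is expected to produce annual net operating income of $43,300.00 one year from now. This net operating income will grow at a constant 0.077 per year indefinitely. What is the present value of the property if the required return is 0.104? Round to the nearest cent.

$1603703.70

Growing perpetuity: P = D₁ / (r − g) = $43,300.0000 / (0.104 − 0.077) = $1,603,703.70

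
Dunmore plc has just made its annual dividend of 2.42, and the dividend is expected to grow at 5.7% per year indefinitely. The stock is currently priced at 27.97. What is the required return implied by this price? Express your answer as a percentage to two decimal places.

D₁ = 2.42 × 1.057 = 2.5579
P = D₁/(r − g) ⇒ r = D₁/P + g = 2.5579/27.97 + 0.057 = 0.091453 + 0.057 = 0.148453

14.85%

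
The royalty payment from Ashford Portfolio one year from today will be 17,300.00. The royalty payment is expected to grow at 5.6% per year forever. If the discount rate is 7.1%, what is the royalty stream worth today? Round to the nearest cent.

Growing perpetuity: P = D₁ / (r − g) = 17,300.0000 / (0.071 − 0.056) = 1,153,333.33

1153333.33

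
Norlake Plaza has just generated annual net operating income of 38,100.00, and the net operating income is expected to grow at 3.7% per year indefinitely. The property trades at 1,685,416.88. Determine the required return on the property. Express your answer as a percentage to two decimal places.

6.04%

D₁ = 38,100.00 × 1.037 = 39,509.7000
P = D₁/(r − g) ⇒ r = D₁/P + g = 39,509.7000/1,685,416.88 + 0.037 = 0.023442 + 0.037 = 0.060442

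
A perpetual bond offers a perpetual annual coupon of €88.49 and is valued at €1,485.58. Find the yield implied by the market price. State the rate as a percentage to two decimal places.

5.96%

P = C/r ⇒ r = C/P = €88.49/€1,485.58 = 0.059566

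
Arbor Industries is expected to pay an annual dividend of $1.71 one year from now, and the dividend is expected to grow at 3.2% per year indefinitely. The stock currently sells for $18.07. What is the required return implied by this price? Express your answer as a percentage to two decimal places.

P = D₁/(r − g) ⇒ r = D₁/P + g = $1.7100/$18.07 + 0.032 = 0.094632 + 0.032 = 0.126632

12.66%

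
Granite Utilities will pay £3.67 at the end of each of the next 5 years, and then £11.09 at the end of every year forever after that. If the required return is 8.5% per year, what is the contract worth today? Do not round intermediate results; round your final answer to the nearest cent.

PV of 5-year annuity: £3.67 × [1 − (1+0.085)^−5] / 0.085 = 14.46216
Perpetuity value at year 5: £11.09 / 0.085 = 130.47059
PV of perpetuity: 130.47059 / (1+0.085)^5 = 86.76887
Total PV = 14.46216 + 86.76887 = 101.23102

£101.23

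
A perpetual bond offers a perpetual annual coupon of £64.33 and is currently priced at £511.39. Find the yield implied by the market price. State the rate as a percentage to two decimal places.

12.58%

P = C/r ⇒ r = C/P = £64.33/£511.39 = 0.125794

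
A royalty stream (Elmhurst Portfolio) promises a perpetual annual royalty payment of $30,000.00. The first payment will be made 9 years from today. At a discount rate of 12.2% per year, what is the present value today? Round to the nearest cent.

Value at end of year 8: C / r = $30,000.00 / 0.122 = $245,901.6393
Discount to today: PV = $245,901.6393 / (1 + 0.122)^8 = $245,901.6393 / 2.511556 = $97,908.09

$97908.09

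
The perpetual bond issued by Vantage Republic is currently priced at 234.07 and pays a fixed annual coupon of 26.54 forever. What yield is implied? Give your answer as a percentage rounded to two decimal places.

P = C/r ⇒ r = C/P = 26.54/234.07 = 0.113385

11.34%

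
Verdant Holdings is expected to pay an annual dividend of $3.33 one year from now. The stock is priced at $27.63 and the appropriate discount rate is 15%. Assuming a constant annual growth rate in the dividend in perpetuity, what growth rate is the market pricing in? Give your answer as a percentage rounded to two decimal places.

P = D₁/(r−g) ⇒ g = r − D₁/P = 0.15 − $3.33/$27.63 = 0.029479

2.95%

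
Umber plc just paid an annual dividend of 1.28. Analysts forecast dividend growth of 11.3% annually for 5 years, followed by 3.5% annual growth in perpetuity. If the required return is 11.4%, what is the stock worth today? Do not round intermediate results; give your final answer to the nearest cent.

D_1 = 1.42464
D_2 = 1.58562
D_3 = 1.76480
D_4 = 1.96422
D_5 = 2.18618
Terminal value at year 5: TV = D_5×(1+g_2)/(r−g_2) = 2.26270/0.079 = 28.64172
P_0 = D_1/(1+r)^1 + D_2/(1+r)^2 + D_3/(1+r)^3 + D_4/(1+r)^4 + D_5/(1+r)^5 + TV/(1+r)^5
    = 1.27885 + 1.27770 + 1.27656 + 1.27541 + 1.27427 + 16.69449 = 23.07727

23.08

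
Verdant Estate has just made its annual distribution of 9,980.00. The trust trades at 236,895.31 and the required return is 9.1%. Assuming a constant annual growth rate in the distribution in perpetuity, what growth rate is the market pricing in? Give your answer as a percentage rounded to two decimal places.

P = D₀(1+g)/(r−g) ⇒ P(r−g) = D₀(1+g) ⇒ g(P+D₀) = P·r − D₀
g = (P·r − D₀)/(P + D₀) = (236,895.31×0.091 − 9,980.00) / (236,895.31 + 9,980.00) = 0.046896

4.69%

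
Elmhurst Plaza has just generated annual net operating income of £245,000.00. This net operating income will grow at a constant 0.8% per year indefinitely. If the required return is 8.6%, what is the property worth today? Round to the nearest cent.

£3166153.85

D₁ = D₀ × (1 + g) = £245,000.00 × 1.008 = £246,960.0000
Growing perpetuity: P = D₁ / (r − g) = £246,960.0000 / (0.086 − 0.008) = £3,166,153.85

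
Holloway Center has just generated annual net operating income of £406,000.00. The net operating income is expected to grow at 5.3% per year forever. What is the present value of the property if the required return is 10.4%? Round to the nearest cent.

D₁ = D₀ × (1 + g) = £406,000.00 × 1.053 = £427,518.0000
Growing perpetuity: P = D₁ / (r − g) = £427,518.0000 / (0.104 − 0.053) = £8,382,705.88

£8382705.88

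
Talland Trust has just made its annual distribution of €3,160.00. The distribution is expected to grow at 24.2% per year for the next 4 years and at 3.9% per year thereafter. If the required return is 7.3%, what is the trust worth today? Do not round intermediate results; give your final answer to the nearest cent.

€191809.61

D_1 = 3924.72000
D_2 = 4874.50224
D_3 = 6054.13178
D_4 = 7519.23167
Terminal value at year 4: TV = D_4×(1+g_2)/(r−g_2) = 7812.48171/0.034 = 229778.87378
P_0 = D_1/(1+r)^1 + D_2/(1+r)^2 + D_3/(1+r)^3 + D_4/(1+r)^4 + TV/(1+r)^4
    = 3657.70736 + 4233.80479 + 4900.63891 + 5672.50096 + 173344.95583 = 191809.60786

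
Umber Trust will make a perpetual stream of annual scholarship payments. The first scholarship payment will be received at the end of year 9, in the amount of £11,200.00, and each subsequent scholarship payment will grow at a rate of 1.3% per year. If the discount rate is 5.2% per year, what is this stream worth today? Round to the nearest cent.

£191437.71

Value at end of year 8: C₁ / (r − g) = £11,200.00 / (0.052 − 0.013) = £287,179.4872
Discount to today: PV = £287,179.4872 / (1 + 0.052)^8 = £287,179.4872 / 1.500120 = £191,437.71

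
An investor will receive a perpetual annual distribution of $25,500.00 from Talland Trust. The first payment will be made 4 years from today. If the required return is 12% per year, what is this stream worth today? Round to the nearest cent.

Value at end of year 3: C / r = $25,500.00 / 0.12 = $212,500.0000
Discount to today: PV = $212,500.0000 / (1 + 0.12)^3 = $212,500.0000 / 1.404928 = $151,253.30

$151253.30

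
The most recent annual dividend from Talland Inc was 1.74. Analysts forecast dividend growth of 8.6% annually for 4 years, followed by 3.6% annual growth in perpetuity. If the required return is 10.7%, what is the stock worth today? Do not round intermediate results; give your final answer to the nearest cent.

30.15

D_1 = 1.88964
D_2 = 2.05215
D_3 = 2.22863
D_4 = 2.42030
Terminal value at year 4: TV = D_4×(1+g_2)/(r−g_2) = 2.50743/0.071 = 35.31587
P_0 = D_1/(1+r)^1 + D_2/(1+r)^2 + D_3/(1+r)^3 + D_4/(1+r)^4 + TV/(1+r)^4
    = 1.70699 + 1.67461 + 1.64284 + 1.61168 + 23.51687 = 30.15299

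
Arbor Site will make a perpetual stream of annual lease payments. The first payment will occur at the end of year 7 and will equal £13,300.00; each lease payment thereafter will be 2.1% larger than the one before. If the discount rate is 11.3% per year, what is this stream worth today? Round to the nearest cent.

Value at end of year 6: C₁ / (r − g) = £13,300.00 / (0.113 − 0.021) = £144,565.2174
Discount to today: PV = £144,565.2174 / (1 + 0.113)^6 = £144,565.2174 / 1.900951 = £76,048.88

£76048.88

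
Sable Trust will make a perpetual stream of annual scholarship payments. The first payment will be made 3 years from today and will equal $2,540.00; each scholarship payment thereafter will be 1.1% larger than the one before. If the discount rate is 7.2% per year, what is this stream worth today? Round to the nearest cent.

Value at end of year 2: C₁ / (r − g) = $2,540.00 / (0.072 − 0.011) = $41,639.3443
Discount to today: PV = $41,639.3443 / (1 + 0.072)^2 = $41,639.3443 / 1.149184 = $36,233.84

$36233.84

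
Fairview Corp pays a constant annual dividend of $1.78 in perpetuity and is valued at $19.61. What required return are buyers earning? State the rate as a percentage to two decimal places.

9.08%

P = C/r ⇒ r = C/P = $1.78/$19.61 = 0.090770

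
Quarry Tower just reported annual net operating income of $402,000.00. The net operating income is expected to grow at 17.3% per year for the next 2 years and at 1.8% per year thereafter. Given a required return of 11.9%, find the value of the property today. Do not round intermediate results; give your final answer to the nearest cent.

$5315474.42

D_1 = 471546.00000
D_2 = 553123.45800
Terminal value at year 2: TV = D_2×(1+g_2)/(r−g_2) = 563079.68024/0.101 = 5575046.33905
P_0 = D_1/(1+r)^1 + D_2/(1+r)^2 + TV/(1+r)^2
    = 421399.46381 + 441735.09477 + 4452339.86608 = 5315474.42465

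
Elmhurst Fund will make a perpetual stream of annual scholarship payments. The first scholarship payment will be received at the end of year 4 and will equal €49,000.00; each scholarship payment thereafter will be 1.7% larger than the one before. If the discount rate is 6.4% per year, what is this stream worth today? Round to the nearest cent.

€865512.49

Value at end of year 3: C₁ / (r − g) = €49,000.00 / (0.064 − 0.017) = €1,042,553.1915
Discount to today: PV = €1,042,553.1915 / (1 + 0.064)^3 = €1,042,553.1915 / 1.204550 = €865,512.49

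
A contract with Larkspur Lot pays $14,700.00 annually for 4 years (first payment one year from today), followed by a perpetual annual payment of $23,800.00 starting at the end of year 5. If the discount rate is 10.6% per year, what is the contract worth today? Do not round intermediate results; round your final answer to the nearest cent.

PV of 4-year annuity: $14,700.00 × [1 − (1+0.106)^−4] / 0.106 = 45998.19181
Perpetuity value at year 4: $23,800.00 / 0.106 = 224528.30189
PV of perpetuity: 224528.30189 / (1+0.106)^4 = 150055.03895
Total PV = 45998.19181 + 150055.03895 = 196053.23076

$196053.23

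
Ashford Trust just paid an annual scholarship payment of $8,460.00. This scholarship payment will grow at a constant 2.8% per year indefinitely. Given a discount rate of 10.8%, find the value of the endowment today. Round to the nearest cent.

D₁ = D₀ × (1 + g) = $8,460.00 × 1.028 = $8,696.8800
Growing perpetuity: P = D₁ / (r − g) = $8,696.8800 / (0.108 − 0.028) = $108,711.00

$108711.00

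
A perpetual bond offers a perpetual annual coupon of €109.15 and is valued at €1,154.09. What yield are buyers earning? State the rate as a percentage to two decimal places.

P = C/r ⇒ r = C/P = €109.15/€1,154.09 = 0.094577

9.46%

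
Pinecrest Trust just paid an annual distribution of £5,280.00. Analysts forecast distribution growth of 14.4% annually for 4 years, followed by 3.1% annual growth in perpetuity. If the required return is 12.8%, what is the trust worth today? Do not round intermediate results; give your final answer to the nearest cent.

D_1 = 6040.32000
D_2 = 6910.12608
D_3 = 7905.18424
D_4 = 9043.53077
Terminal value at year 4: TV = D_4×(1+g_2)/(r−g_2) = 9323.88022/0.097 = 96122.47649
P_0 = D_1/(1+r)^1 + D_2/(1+r)^2 + D_3/(1+r)^3 + D_4/(1+r)^4 + TV/(1+r)^4
    = 5354.89362 + 5430.84955 + 5507.88288 + 5586.00888 + 59372.93975 = 81252.57468

£81252.57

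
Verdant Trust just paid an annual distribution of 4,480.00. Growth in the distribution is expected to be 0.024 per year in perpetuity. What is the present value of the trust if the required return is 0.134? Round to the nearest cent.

41704.73

D₁ = D₀ × (1 + g) = 4,480.00 × 1.024 = 4,587.5200
Growing perpetuity: P = D₁ / (r − g) = 4,587.5200 / (0.134 − 0.024) = 41,704.73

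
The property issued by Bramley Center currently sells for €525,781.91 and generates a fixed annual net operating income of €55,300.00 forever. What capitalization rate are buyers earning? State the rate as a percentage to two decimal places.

10.52%

P = C/r ⇒ r = C/P = €55,300.00/€525,781.91 = 0.105177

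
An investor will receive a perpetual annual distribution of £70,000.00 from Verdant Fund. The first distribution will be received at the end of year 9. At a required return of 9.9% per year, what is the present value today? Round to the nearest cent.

Value at end of year 8: C / r = £70,000.00 / 0.099 = £707,070.7071
Discount to today: PV = £707,070.7071 / (1 + 0.099)^8 = £707,070.7071 / 2.128049 = £332,262.48

£332262.48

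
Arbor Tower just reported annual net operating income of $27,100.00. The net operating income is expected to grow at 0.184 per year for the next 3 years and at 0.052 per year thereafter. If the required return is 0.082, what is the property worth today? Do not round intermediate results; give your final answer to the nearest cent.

D_1 = 32086.40000
D_2 = 37990.29760
D_3 = 44980.51236
Terminal value at year 3: TV = D_3×(1+g_2)/(r−g_2) = 47319.49900/0.03 = 1577316.63337
P_0 = D_1/(1+r)^1 + D_2/(1+r)^2 + D_3/(1+r)^3 + TV/(1+r)^3
    = 29654.71349 + 32450.25950 + 35509.34126 + 1245194.23357 = 1342808.54783

$1342808.55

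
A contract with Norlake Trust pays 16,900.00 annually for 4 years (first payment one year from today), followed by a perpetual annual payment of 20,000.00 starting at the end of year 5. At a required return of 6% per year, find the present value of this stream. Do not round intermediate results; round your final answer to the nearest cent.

PV of 4-year annuity: 16,900.00 × [1 − (1+0.06)^−4] / 0.06 = 58560.28485
Perpetuity value at year 4: 20,000.00 / 0.06 = 333333.33333
PV of perpetuity: 333333.33333 / (1+0.06)^4 = 264031.22108
Total PV = 58560.28485 + 264031.22108 = 322591.50593

322591.51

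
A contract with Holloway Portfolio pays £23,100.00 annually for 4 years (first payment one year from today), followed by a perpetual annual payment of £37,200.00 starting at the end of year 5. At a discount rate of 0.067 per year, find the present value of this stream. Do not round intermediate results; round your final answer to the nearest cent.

PV of 4-year annuity: £23,100.00 × [1 − (1+0.067)^−4] / 0.067 = 78777.42837
Perpetuity value at year 4: £37,200.00 / 0.067 = 555223.88060
PV of perpetuity: 555223.88060 / (1+0.067)^4 = 428361.52842
Total PV = 78777.42837 + 428361.52842 = 507138.95679

£507138.96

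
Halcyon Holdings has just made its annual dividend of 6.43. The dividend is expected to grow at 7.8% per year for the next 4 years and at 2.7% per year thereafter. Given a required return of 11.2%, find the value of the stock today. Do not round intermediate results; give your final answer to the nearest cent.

D_1 = 6.93154
D_2 = 7.47220
D_3 = 8.05503
D_4 = 8.68332
Terminal value at year 4: TV = D_4×(1+g_2)/(r−g_2) = 8.91777/0.085 = 104.91499
P_0 = D_1/(1+r)^1 + D_2/(1+r)^2 + D_3/(1+r)^3 + D_4/(1+r)^4 + TV/(1+r)^4
    = 6.23340 + 6.04281 + 5.85805 + 5.67893 + 68.61489 = 92.42808

92.43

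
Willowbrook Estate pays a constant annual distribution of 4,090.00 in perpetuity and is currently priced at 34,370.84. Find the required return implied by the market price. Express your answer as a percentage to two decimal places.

11.90%

P = C/r ⇒ r = C/P = 4,090.00/34,370.84 = 0.118996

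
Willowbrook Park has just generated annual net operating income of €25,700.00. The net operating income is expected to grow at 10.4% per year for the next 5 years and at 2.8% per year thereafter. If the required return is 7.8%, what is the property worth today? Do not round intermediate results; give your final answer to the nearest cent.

D_1 = 28372.80000
D_2 = 31323.57120
D_3 = 34581.22260
D_4 = 38177.66976
D_5 = 42148.14741
Terminal value at year 5: TV = D_5×(1+g_2)/(r−g_2) = 43328.29554/0.05 = 866565.91076
P_0 = D_1/(1+r)^1 + D_2/(1+r)^2 + D_3/(1+r)^3 + D_4/(1+r)^4 + D_5/(1+r)^5 + TV/(1+r)^5
    = 26319.85158 + 26954.65319 + 27604.76542 + 28270.55754 + 28952.40772 + 595261.50270 = 733363.73815

€733363.74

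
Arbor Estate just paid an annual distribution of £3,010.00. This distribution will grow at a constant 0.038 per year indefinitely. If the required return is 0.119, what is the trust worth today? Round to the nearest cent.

D₁ = D₀ × (1 + g) = £3,010.00 × 1.038 = £3,124.3800
Growing perpetuity: P = D₁ / (r − g) = £3,124.3800 / (0.119 − 0.038) = £38,572.59

£38572.59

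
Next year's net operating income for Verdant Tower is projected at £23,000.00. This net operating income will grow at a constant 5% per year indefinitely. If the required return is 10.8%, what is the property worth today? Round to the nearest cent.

£396551.72

Growing perpetuity: P = D₁ / (r − g) = £23,000.0000 / (0.108 − 0.05) = £396,551.72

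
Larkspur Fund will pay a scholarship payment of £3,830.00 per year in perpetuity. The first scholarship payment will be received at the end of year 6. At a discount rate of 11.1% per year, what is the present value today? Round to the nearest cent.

Value at end of year 5: C / r = £3,830.00 / 0.111 = £34,504.5045
Discount to today: PV = £34,504.5045 / (1 + 0.111)^5 = £34,504.5045 / 1.692662 = £20,384.76

£20384.76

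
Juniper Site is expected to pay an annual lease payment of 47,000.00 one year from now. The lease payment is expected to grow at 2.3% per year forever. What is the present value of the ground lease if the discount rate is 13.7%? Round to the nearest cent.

Growing perpetuity: P = D₁ / (r − g) = 47,000.0000 / (0.137 − 0.023) = 412,280.70

412280.70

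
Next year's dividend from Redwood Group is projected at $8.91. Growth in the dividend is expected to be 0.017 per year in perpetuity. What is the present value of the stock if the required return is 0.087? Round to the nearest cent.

Growing perpetuity: P = D₁ / (r − g) = $8.9100 / (0.087 − 0.017) = $127.29

$127.29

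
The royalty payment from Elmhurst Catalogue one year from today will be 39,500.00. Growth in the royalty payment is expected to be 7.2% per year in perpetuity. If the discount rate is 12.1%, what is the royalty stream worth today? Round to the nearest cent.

Growing perpetuity: P = D₁ / (r − g) = 39,500.0000 / (0.121 − 0.072) = 806,122.45

806122.45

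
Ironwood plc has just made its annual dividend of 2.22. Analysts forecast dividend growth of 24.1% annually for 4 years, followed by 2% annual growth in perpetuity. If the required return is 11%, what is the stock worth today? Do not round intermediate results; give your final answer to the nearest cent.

D_1 = 2.75502
D_2 = 3.41898
D_3 = 4.24295
D_4 = 5.26551
Terminal value at year 4: TV = D_4×(1+g_2)/(r−g_2) = 5.37082/0.09 = 59.67573
P_0 = D_1/(1+r)^1 + D_2/(1+r)^2 + D_3/(1+r)^3 + D_4/(1+r)^4 + TV/(1+r)^4
    = 2.48200 + 2.77492 + 3.10241 + 3.46855 + 39.31025 = 51.13814

51.14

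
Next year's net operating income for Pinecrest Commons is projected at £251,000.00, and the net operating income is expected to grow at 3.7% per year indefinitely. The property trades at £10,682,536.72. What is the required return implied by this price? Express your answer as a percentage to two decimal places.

P = D₁/(r − g) ⇒ r = D₁/P + g = £251,000.0000/£10,682,536.72 + 0.037 = 0.023496 + 0.037 = 0.060496

6.05%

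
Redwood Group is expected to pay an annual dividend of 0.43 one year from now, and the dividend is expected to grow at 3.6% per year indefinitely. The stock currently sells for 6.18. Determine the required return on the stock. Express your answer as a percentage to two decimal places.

10.56%

P = D₁/(r − g) ⇒ r = D₁/P + g = 0.4300/6.18 + 0.036 = 0.069579 + 0.036 = 0.105579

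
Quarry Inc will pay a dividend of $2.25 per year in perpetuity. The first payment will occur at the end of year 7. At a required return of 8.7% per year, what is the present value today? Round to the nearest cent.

Value at end of year 6: C / r = $2.25 / 0.087 = $25.8621
Discount to today: PV = $25.8621 / (1 + 0.087)^6 = $25.8621 / 1.649595 = $15.68

$15.68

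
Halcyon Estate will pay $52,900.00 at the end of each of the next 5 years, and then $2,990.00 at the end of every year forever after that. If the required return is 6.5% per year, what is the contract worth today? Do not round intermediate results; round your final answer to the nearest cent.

PV of 5-year annuity: $52,900.00 × [1 − (1+0.065)^−5] / 0.065 = 219835.44228
Perpetuity value at year 5: $2,990.00 / 0.065 = 46000.00000
PV of perpetuity: 46000.00000 / (1+0.065)^5 = 33574.51848
Total PV = 219835.44228 + 33574.51848 = 253409.96076

$253409.96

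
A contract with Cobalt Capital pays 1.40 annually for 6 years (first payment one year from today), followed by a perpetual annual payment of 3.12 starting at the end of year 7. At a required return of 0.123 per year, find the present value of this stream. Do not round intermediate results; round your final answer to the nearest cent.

18.35

PV of 6-year annuity: 1.40 × [1 − (1+0.123)^−6] / 0.123 = 5.70739
Perpetuity value at year 6: 3.12 / 0.123 = 25.36585
PV of perpetuity: 25.36585 / (1+0.123)^6 = 12.64652
Total PV = 5.70739 + 12.64652 = 18.35391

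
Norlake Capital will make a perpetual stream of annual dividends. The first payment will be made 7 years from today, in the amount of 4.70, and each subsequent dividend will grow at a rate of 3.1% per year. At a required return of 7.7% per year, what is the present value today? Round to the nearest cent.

Value at end of year 6: C₁ / (r − g) = 4.70 / (0.077 − 0.031) = 102.1739
Discount to today: PV = 102.1739 / (1 + 0.077)^6 = 102.1739 / 1.560609 = 65.47

65.47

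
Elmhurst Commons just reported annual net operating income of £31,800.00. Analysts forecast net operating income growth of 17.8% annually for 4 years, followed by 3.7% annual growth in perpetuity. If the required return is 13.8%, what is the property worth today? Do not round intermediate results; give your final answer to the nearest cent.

D_1 = 37460.40000
D_2 = 44128.35120
D_3 = 51983.19771
D_4 = 61236.20691
Terminal value at year 4: TV = D_4×(1+g_2)/(r−g_2) = 63501.94656/0.101 = 628732.14418
P_0 = D_1/(1+r)^1 + D_2/(1+r)^2 + D_3/(1+r)^3 + D_4/(1+r)^4 + TV/(1+r)^4
    = 32917.75044 + 34074.78912 + 35272.49700 + 36512.30357 + 374883.75051 = 513661.09064

£513661.09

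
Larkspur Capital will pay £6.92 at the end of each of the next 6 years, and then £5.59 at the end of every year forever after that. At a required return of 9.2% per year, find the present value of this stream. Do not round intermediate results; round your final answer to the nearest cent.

£66.69

PV of 6-year annuity: £6.92 × [1 − (1+0.092)^−6] / 0.092 = 30.85832
Perpetuity value at year 6: £5.59 / 0.092 = 60.76087
PV of perpetuity: 60.76087 / (1+0.092)^6 = 35.83341
Total PV = 30.85832 + 35.83341 = 66.69173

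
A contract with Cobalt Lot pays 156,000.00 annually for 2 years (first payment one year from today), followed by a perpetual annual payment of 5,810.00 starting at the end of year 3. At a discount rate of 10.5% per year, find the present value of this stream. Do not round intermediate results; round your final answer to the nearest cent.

314255.10

PV of 2-year annuity: 156,000.00 × [1 − (1+0.105)^−2] / 0.105 = 268937.98243
Perpetuity value at year 2: 5,810.00 / 0.105 = 55333.33333
PV of perpetuity: 55333.33333 / (1+0.105)^2 = 45317.11745
Total PV = 268937.98243 + 45317.11745 = 314255.09988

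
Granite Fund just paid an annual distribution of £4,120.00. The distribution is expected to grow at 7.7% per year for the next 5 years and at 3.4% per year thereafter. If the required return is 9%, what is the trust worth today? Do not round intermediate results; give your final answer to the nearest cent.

D_1 = 4437.24000
D_2 = 4778.90748
D_3 = 5146.88336
D_4 = 5543.19337
D_5 = 5970.01926
Terminal value at year 5: TV = D_5×(1+g_2)/(r−g_2) = 6172.99992/0.056 = 110232.14141
P_0 = D_1/(1+r)^1 + D_2/(1+r)^2 + D_3/(1+r)^3 + D_4/(1+r)^4 + D_5/(1+r)^5 + TV/(1+r)^5
    = 4070.86239 + 4022.31082 + 3974.33830 + 3926.93794 + 3880.10290 + 71643.32848 = 91517.88082

£91517.88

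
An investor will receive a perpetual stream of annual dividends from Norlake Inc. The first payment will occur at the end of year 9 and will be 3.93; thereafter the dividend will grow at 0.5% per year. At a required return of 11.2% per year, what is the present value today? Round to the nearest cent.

Value at end of year 8: C₁ / (r − g) = 3.93 / (0.112 − 0.005) = 36.7290
Discount to today: PV = 36.7290 / (1 + 0.112)^8 = 36.7290 / 2.337967 = 15.71

15.71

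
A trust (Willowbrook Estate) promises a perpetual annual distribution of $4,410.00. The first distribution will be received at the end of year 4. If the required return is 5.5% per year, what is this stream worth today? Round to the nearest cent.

$68283.93

Value at end of year 3: C / r = $4,410.00 / 0.055 = $80,181.8182
Discount to today: PV = $80,181.8182 / (1 + 0.055)^3 = $80,181.8182 / 1.174241 = $68,283.93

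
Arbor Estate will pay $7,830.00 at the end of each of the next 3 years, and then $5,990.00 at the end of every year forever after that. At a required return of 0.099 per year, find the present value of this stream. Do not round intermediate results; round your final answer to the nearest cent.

PV of 3-year annuity: $7,830.00 × [1 − (1+0.099)^−3] / 0.099 = 19506.38291
Perpetuity value at year 3: $5,990.00 / 0.099 = 60505.05051
PV of perpetuity: 60505.05051 / (1+0.099)^3 = 45582.54302
Total PV = 19506.38291 + 45582.54302 = 65088.92593

$65088.93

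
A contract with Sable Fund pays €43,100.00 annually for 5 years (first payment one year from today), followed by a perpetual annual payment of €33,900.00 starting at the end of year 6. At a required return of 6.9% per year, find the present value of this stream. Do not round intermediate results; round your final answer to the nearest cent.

PV of 5-year annuity: €43,100.00 × [1 − (1+0.069)^−5] / 0.069 = 177192.68736
Perpetuity value at year 5: €33,900.00 / 0.069 = 491304.34783
PV of perpetuity: 491304.34783 / (1+0.069)^5 = 351934.69350
Total PV = 177192.68736 + 351934.69350 = 529127.38086

€529127.38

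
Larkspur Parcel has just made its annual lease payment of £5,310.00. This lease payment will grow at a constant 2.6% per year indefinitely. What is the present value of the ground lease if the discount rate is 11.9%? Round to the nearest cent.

£58581.29

D₁ = D₀ × (1 + g) = £5,310.00 × 1.026 = £5,448.0600
Growing perpetuity: P = D₁ / (r − g) = £5,448.0600 / (0.119 − 0.026) = £58,581.29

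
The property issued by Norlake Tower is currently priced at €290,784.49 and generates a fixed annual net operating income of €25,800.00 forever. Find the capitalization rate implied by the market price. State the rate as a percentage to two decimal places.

P = C/r ⇒ r = C/P = €25,800.00/€290,784.49 = 0.088726

8.87%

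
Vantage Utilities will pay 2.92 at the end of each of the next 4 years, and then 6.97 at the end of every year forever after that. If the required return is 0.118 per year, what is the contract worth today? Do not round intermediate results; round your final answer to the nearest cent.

46.71

PV of 4-year annuity: 2.92 × [1 − (1+0.118)^−4] / 0.118 = 8.90655
Perpetuity value at year 4: 6.97 / 0.118 = 59.06780
PV of perpetuity: 59.06780 / (1+0.118)^4 = 37.80799
Total PV = 8.90655 + 37.80799 = 46.71454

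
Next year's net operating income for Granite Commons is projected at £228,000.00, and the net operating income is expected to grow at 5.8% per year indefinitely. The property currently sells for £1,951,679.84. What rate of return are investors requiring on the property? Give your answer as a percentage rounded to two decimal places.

P = D₁/(r − g) ⇒ r = D₁/P + g = £228,000.0000/£1,951,679.84 + 0.058 = 0.116822 + 0.058 = 0.174822

17.48%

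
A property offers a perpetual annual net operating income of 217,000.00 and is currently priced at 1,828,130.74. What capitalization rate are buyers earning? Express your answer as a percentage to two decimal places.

11.87%

P = C/r ⇒ r = C/P = 217,000.00/1,828,130.74 = 0.118700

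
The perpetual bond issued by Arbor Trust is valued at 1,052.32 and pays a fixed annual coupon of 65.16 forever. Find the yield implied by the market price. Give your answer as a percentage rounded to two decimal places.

6.19%

P = C/r ⇒ r = C/P = 65.16/1,052.32 = 0.061920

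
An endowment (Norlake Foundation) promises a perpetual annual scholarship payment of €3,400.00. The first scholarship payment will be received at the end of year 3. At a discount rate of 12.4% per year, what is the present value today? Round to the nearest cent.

Value at end of year 2: C / r = €3,400.00 / 0.124 = €27,419.3548
Discount to today: PV = €27,419.3548 / (1 + 0.124)^2 = €27,419.3548 / 1.263376 = €21,703.24

€21703.24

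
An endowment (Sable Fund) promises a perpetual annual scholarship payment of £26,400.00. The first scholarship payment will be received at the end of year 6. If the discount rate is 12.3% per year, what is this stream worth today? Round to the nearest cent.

£120171.10

Value at end of year 5: C / r = £26,400.00 / 0.123 = £214,634.1463
Discount to today: PV = £214,634.1463 / (1 + 0.123)^5 = £214,634.1463 / 1.786071 = £120,171.10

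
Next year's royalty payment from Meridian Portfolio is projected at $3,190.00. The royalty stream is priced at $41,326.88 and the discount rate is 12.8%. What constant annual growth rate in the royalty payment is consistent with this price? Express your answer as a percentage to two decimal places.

P = D₁/(r−g) ⇒ g = r − D₁/P = 0.128 − $3,190.00/$41,326.88 = 0.050811

5.08%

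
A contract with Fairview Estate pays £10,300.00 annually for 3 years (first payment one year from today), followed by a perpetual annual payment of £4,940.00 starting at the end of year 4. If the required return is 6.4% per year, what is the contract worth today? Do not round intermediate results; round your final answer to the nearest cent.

PV of 3-year annuity: £10,300.00 × [1 − (1+0.064)^−3] / 0.064 = 27329.52959
Perpetuity value at year 3: £4,940.00 / 0.064 = 77187.50000
PV of perpetuity: 77187.50000 / (1+0.064)^3 = 64079.93921
Total PV = 27329.52959 + 64079.93921 = 91409.46880

£91409.47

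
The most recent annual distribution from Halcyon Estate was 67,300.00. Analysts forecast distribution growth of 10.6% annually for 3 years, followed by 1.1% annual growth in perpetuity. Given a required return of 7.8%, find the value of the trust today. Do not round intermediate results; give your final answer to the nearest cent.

D_1 = 74433.80000
D_2 = 82323.78280
D_3 = 91050.10378
Terminal value at year 3: TV = D_3×(1+g_2)/(r−g_2) = 92051.65492/0.067 = 1373905.29729
P_0 = D_1/(1+r)^1 + D_2/(1+r)^2 + D_3/(1+r)^3 + TV/(1+r)^3
    = 69048.05195 + 70841.50784 + 72681.54701 + 1096732.00037 = 1309303.10717

1309303.11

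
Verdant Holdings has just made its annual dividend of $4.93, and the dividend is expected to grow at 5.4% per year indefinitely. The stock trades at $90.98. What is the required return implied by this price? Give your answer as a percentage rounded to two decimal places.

D₁ = $4.93 × 1.054 = $5.1962
P = D₁/(r − g) ⇒ r = D₁/P + g = $5.1962/$90.98 + 0.054 = 0.057114 + 0.054 = 0.111114

11.11%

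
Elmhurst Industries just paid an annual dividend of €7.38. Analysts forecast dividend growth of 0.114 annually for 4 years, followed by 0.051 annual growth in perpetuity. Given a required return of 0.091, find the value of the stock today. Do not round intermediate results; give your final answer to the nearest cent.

€241.89

D_1 = 8.22132
D_2 = 9.15855
D_3 = 10.20263
D_4 = 11.36572
Terminal value at year 4: TV = D_4×(1+g_2)/(r−g_2) = 11.94538/0.04 = 298.63441
P_0 = D_1/(1+r)^1 + D_2/(1+r)^2 + D_3/(1+r)^3 + D_4/(1+r)^4 + TV/(1+r)^4
    = 7.53558 + 7.69444 + 7.85665 + 8.02229 + 210.78556 = 241.89452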